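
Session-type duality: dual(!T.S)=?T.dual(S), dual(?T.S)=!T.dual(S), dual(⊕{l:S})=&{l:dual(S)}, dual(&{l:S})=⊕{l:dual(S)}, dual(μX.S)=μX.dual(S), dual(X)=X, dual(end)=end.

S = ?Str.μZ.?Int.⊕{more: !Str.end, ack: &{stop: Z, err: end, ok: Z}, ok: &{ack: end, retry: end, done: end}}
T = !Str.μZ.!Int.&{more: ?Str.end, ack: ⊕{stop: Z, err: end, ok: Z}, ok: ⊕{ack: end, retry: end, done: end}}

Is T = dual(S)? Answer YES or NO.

?Str ‖ !Str  ✓
  μZ ‖ μZ  ✓ (rec unchanged)
    ?Int ‖ !Int  ✓
      ⊕{more,ack,ok} ‖ &{more,ack,ok}  ✓ label sets agree
        [more]
          !Str ‖ ?Str  ✓
            end ‖ end  ✓
        [ack]
          &{stop,err,ok} ‖ ⊕{stop,err,ok}  ✓ label sets agree
            [stop]
              Z ‖ Z  ✓
            [err]
              end ‖ end  ✓
            [ok]
              Z ‖ Z  ✓
        [ok]
          &{ack,retry,done} ‖ ⊕{ack,retry,done}  ✓ label sets agree
            [ack]
              end ‖ end  ✓
            [retry]
              end ‖ end  ✓
            [done]
              end ‖ end  ✓

YES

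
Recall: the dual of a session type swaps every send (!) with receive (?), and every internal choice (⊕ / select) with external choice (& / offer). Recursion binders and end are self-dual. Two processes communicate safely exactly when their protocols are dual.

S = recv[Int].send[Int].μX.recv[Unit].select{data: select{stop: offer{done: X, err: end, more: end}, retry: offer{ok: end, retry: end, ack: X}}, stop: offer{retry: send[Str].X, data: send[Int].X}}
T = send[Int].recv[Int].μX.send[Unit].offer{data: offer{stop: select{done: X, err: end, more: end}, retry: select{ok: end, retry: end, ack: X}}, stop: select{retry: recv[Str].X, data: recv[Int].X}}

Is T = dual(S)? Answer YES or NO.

recv[Int] | send[Int]  ok
  send[Int] | recv[Int]  ok
    μX | μX  ok (μ self-dual)
      recv[Unit] | send[Unit]  ok
        select{data,stop} | offer{data,stop}  ok labels match
          case data:
            select{stop,retry} | offer{stop,retry}  ok labels match
              case stop:
                offer{done,err,more} | select{done,err,more}  ok labels match
                  case done:
                    X | X  ok
                  case err:
                    end | end  ok
                  case more:
                    end | end  ok
              case retry:
                offer{ok,retry,ack} | select{ok,retry,ack}  ok labels match
                  case ok:
                    end | end  ok
                  case retry:
                    end | end  ok
                  case ack:
                    X | X  ok
          case stop:
            offer{retry,data} | select{retry,data}  ok labels match
              case retry:
                send[Str] | recv[Str]  ok
                  X | X  ok
              case data:
                send[Int] | recv[Int]  ok
                  X | X  ok

YES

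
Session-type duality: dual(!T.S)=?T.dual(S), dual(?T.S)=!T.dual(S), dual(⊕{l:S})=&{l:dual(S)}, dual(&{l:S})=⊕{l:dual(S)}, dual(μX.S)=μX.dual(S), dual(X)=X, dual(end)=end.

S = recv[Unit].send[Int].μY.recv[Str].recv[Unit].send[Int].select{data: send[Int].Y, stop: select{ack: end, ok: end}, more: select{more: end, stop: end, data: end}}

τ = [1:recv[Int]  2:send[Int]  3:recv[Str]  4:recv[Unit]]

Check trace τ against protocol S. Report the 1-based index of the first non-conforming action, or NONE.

[1] got recv[Int], protocol expects recv[Unit]  ✗

1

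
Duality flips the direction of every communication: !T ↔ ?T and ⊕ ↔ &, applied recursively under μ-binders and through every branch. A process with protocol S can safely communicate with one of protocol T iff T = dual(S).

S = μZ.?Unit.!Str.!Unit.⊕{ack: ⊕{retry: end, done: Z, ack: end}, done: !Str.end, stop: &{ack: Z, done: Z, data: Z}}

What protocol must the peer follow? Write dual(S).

μZ.!Unit.?Str.?Unit.&{ack: &{retry: end, done: Z, ack: end}, done: ?Str.end, stop: ⊕{ack: Z, done: Z, data: Z}}

μZ → μZ  (binder kept)
  ?Unit → !Unit
    !Str → ?Str
      !Unit → ?Unit
        ⊕{ack,done,stop} → &{ack,done,stop}  (select→offer)
          • ack:
            ⊕{retry,done,ack} → &{retry,done,ack}  (select→offer)
              • retry:
                end self-dual
              • done:
                Z self-dual
              • ack:
                end self-dual
          • done:
            !Str → ?Str
              end self-dual
          • stop:
            &{ack,done,data} → ⊕{ack,done,data}  (offer→select)
              • ack:
                Z self-dual
              • done:
                Z self-dual
              • data:
                Z self-dual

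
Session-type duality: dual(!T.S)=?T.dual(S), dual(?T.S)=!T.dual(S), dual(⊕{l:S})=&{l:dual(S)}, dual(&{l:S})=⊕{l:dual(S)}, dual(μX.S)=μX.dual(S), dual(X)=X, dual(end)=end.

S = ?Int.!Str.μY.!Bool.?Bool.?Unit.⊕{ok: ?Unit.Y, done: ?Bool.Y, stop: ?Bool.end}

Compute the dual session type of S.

!Int.?Str.μY.?Bool.!Bool.!Unit.&{ok: !Unit.Y, done: !Bool.Y, stop: !Bool.end}

?Int → !Int
  !Str → ?Str
    μY → μY  (binder kept)
      !Bool → ?Bool
        ?Bool → !Bool
          ?Unit → !Unit
            ⊕{ok,done,stop} → &{ok,done,stop}  (internal→external)
              • ok:
                ?Unit → !Unit
                  Y ↦ Y
              • done:
                ?Bool → !Bool
                  Y ↦ Y
              • stop:
                ?Bool → !Bool
                  end ↦ end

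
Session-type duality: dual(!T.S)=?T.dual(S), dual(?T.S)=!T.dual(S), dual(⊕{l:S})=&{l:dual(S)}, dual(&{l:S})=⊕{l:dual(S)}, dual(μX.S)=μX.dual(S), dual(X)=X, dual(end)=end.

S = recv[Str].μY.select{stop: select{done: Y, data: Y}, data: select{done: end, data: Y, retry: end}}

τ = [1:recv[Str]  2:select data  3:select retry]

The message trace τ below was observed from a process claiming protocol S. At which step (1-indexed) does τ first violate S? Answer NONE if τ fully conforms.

NONE

@1 recv[Str]  ok  cont: μY.…
@2 select data  ok  cont: select{done: end, data: μY.…, retry: end}
@3 select retry  ok  cont: end
trace exhausted — no violation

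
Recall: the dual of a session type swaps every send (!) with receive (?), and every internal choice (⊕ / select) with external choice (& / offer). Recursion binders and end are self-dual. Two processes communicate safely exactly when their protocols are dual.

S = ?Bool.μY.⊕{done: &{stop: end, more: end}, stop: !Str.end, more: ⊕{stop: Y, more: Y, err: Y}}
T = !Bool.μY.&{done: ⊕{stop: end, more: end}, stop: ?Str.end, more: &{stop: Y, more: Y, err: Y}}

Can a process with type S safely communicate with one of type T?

?Bool ‖ !Bool  match
  μY ‖ μY  match (binder kept)
    ⊕{done,stop,more} ‖ &{done,stop,more}  match same labels
      case done:
        &{stop,more} ‖ ⊕{stop,more}  match same labels
          case stop:
            end ‖ end  match
          case more:
            end ‖ end  match
      case stop:
        !Str ‖ ?Str  match
          end ‖ end  match
      case more:
        ⊕{stop,more,err} ‖ &{stop,more,err}  match same labels
          case stop:
            Y ‖ Y  match
          case more:
            Y ‖ Y  match
          case err:
            Y ‖ Y  match

YES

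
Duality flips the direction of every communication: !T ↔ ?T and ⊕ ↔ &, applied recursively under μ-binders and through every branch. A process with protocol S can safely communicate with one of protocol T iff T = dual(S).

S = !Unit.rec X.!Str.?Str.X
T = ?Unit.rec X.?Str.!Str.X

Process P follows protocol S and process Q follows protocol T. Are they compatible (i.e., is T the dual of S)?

YES

!Unit ‖ ?Unit  ✓
  rec X ‖ rec X  ✓ (binder kept)
    !Str ‖ ?Str  ✓
      ?Str ‖ !Str  ✓
        X ‖ X  ✓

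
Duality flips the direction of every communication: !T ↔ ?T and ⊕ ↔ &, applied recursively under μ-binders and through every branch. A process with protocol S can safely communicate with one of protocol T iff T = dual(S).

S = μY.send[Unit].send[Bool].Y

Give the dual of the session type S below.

μY.recv[Unit].recv[Bool].Y

μY → μY  (rec unchanged)
  send[Unit] → recv[Unit]
    send[Bool] → recv[Bool]
      Y self-dual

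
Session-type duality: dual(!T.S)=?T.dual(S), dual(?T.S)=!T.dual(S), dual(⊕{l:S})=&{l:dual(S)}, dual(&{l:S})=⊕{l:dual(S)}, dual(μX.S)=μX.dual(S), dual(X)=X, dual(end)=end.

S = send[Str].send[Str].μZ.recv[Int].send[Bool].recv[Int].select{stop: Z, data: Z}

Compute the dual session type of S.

recv[Str].recv[Str].μZ.send[Int].recv[Bool].send[Int].offer{stop: Z, data: Z}

send[Str] → recv[Str]
  send[Str] → recv[Str]
    μZ → μZ  (rec unchanged)
      recv[Int] → send[Int]
        send[Bool] → recv[Bool]
          recv[Int] → send[Int]
            select{stop,data} → offer{stop,data}  (internal→external)
              • stop:
                Z self-dual
              • data:
                Z self-dual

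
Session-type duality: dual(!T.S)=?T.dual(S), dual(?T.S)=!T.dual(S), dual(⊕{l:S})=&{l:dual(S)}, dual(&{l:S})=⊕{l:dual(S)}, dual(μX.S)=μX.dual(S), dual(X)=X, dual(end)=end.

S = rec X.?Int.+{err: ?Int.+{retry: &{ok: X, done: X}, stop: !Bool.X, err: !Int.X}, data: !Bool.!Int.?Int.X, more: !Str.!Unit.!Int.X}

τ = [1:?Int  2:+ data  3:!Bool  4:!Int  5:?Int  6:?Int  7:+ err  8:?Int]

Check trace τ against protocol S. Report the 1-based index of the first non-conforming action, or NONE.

[1] ?Int  ok  state: +{err: ?Int.+{retry: &{ok: rec X.…, done: rec X.…}, stop: !Bool.rec X.…, err: !Int.rec X.…}, data: !Bool.!Int.?Int.rec X.…, more: !Str.!Unit.!Int.rec X.…}
[2] + data  ok  state: !Bool.!Int.?Int.rec X.…
[3] !Bool  ok  state: !Int.?Int.rec X.…
[4] !Int  ok  state: ?Int.rec X.…
[5] ?Int  ok  state: rec X.…
[6] ?Int  ok  state: +{err: ?Int.+{retry: &{ok: rec X.…, done: rec X.…}, stop: !Bool.rec X.…, err: !Int.rec X.…}, data: !Bool.!Int.?Int.rec X.…, more: !Str.!Unit.!Int.rec X.…}
[7] + err  ok  state: ?Int.+{retry: &{ok: rec X.…, done: rec X.…}, stop: !Bool.rec X.…, err: !Int.rec X.…}
[8] ?Int  ok  state: +{retry: &{ok: rec X.…, done: rec X.…}, stop: !Bool.rec X.…, err: !Int.rec X.…}
all 8 steps conform

NONE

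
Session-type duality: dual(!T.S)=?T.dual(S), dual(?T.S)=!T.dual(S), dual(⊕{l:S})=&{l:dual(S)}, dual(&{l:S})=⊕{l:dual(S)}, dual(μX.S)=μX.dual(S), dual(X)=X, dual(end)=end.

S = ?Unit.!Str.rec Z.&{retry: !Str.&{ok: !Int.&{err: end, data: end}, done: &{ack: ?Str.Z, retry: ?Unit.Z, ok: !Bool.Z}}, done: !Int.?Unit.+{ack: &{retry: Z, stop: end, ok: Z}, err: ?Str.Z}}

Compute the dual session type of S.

!Unit.?Str.rec Z.+{retry: ?Str.+{ok: ?Int.+{err: end, data: end}, done: +{ack: !Str.Z, retry: !Unit.Z, ok: ?Bool.Z}}, done: ?Int.!Unit.&{ack: +{retry: Z, stop: end, ok: Z}, err: !Str.Z}}

?Unit ↦ !Unit
  !Str ↦ ?Str
    rec Z ↦ rec Z  (binder kept)
      &{retry,done} ↦ +{retry,done}  (offer→select)
        [retry]
          !Str ↦ ?Str
            &{ok,done} ↦ +{ok,done}  (offer→select)
              [ok]
                !Int ↦ ?Int
                  &{err,data} ↦ +{err,data}  (offer→select)
                    [err]
                      end self-dual
                    [data]
                      end self-dual
              [done]
                &{ack,retry,ok} ↦ +{ack,retry,ok}  (offer→select)
                  [ack]
                    ?Str ↦ !Str
                      Z self-dual
                  [retry]
                    ?Unit ↦ !Unit
                      Z self-dual
                  [ok]
                    !Bool ↦ ?Bool
                      Z self-dual
        [done]
          !Int ↦ ?Int
            ?Unit ↦ !Unit
              +{ack,err} ↦ &{ack,err}  (⊕→&)
                [ack]
                  &{retry,stop,ok} ↦ +{retry,stop,ok}  (offer→select)
                    [retry]
                      Z self-dual
                    [stop]
                      end self-dual
                    [ok]
                      Z self-dual
                [err]
                  ?Str ↦ !Str
                    Z self-dual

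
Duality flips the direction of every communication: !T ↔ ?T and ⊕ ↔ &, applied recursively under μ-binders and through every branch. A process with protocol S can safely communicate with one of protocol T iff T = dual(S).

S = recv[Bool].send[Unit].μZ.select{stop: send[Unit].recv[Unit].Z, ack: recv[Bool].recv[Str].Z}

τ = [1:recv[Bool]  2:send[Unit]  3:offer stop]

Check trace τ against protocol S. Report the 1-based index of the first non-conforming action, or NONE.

3

@1 recv[Bool]  match  now at send[Unit].μZ.…
@2 send[Unit]  match  now at μZ.…
@3 got offer stop, protocol expects select stop or select ack  ✗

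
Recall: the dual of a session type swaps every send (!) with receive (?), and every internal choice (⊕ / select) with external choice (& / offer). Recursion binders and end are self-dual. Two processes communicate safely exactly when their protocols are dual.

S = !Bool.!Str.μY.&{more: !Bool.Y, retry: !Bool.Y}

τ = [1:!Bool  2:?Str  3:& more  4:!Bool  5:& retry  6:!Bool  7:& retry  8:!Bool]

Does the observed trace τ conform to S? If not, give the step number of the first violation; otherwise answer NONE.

2

[1] !Bool  ✓  state: !Str.μY.…
[2] got ?Str, protocol expects !Str  ✗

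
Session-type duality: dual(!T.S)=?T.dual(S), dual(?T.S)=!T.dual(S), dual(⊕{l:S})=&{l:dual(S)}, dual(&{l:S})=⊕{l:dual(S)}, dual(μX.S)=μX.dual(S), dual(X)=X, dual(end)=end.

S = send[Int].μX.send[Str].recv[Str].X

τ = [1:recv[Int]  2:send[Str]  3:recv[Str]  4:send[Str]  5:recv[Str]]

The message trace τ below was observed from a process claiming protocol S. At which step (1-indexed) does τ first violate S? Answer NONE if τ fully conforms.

@1 got recv[Int], protocol expects send[Int]  ✗

1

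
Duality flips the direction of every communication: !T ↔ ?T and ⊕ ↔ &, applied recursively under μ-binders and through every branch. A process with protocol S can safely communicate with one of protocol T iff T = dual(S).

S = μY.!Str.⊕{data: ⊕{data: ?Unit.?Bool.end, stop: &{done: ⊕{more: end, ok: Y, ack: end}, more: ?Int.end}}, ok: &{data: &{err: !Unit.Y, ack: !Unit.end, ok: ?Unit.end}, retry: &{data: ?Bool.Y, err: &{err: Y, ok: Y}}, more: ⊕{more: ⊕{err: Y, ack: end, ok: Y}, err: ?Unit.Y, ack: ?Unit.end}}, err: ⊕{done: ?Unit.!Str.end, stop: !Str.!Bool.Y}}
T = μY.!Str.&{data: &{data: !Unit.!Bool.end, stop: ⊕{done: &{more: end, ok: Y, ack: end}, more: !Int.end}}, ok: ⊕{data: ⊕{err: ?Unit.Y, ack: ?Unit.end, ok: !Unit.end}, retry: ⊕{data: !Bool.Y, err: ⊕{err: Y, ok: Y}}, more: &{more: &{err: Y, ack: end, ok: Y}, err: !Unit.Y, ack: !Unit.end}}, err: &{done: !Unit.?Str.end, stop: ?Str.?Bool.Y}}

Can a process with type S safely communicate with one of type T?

μY vs μY  match (rec unchanged)
  !Str vs !Str  ✗ same direction on both sides — not dual

NO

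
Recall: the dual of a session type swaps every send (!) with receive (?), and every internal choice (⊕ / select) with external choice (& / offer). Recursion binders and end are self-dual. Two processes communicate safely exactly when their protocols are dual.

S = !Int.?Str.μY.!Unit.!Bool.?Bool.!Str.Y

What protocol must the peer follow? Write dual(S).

!Int ↦ ?Int
  ?Str ↦ !Str
    μY ↦ μY  (rec unchanged)
      !Unit ↦ ?Unit
        !Bool ↦ ?Bool
          ?Bool ↦ !Bool
            !Str ↦ ?Str
              Y ↦ Y

?Int.!Str.μY.?Unit.?Bool.!Bool.?Str.Y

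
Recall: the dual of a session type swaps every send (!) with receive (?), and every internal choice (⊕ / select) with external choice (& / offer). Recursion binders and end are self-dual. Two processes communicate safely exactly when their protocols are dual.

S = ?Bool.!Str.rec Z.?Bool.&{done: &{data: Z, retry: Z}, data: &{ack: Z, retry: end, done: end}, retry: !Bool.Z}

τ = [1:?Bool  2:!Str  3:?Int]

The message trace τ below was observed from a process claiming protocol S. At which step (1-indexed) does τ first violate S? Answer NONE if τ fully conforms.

[1] ?Bool  ✓  cont: !Str.rec Z.…
[2] !Str  ✓  cont: rec Z.…
[3] got ?Int, protocol expects ?Bool  ✗

3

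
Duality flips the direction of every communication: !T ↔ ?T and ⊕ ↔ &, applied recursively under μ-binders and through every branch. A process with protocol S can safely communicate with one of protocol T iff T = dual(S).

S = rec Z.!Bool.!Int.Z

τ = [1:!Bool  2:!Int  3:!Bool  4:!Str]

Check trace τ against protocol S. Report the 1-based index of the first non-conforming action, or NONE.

step 1: !Bool  ✓  residual = !Int.rec Z.…
step 2: !Int  ✓  residual = rec Z.…
step 3: !Bool  ✓  residual = !Int.rec Z.…
step 4: got !Str, protocol expects !Int  ✗

4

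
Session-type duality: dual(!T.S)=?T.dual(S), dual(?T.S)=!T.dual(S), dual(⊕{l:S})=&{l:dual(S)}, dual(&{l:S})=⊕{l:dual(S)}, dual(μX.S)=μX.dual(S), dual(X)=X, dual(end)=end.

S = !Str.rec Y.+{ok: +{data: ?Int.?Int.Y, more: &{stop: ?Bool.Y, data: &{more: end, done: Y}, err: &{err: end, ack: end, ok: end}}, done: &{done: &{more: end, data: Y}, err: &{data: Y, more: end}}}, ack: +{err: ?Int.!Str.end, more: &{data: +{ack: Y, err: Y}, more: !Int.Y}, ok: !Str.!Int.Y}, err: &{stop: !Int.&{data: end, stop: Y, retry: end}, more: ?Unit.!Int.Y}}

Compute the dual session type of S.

!Str ↦ ?Str
  rec Y ↦ rec Y  (binder kept)
    +{ok,ack,err} ↦ &{ok,ack,err}  (select→offer)
      • ok:
        +{data,more,done} ↦ &{data,more,done}  (select→offer)
          • data:
            ?Int ↦ !Int
              ?Int ↦ !Int
                Y self-dual
          • more:
            &{stop,data,err} ↦ +{stop,data,err}  (offer→select)
              • stop:
                ?Bool ↦ !Bool
                  Y self-dual
              • data:
                &{more,done} ↦ +{more,done}  (offer→select)
                  • more:
                    end self-dual
                  • done:
                    Y self-dual
              • err:
                &{err,ack,ok} ↦ +{err,ack,ok}  (offer→select)
                  • err:
                    end self-dual
                  • ack:
                    end self-dual
                  • ok:
                    end self-dual
          • done:
            &{done,err} ↦ +{done,err}  (offer→select)
              • done:
                &{more,data} ↦ +{more,data}  (offer→select)
                  • more:
                    end self-dual
                  • data:
                    Y self-dual
              • err:
                &{data,more} ↦ +{data,more}  (offer→select)
                  • data:
                    Y self-dual
                  • more:
                    end self-dual
      • ack:
        +{err,more,ok} ↦ &{err,more,ok}  (select→offer)
          • err:
            ?Int ↦ !Int
              !Str ↦ ?Str
                end self-dual
          • more:
            &{data,more} ↦ +{data,more}  (offer→select)
              • data:
                +{ack,err} ↦ &{ack,err}  (select→offer)
                  • ack:
                    Y self-dual
                  • err:
                    Y self-dual
              • more:
                !Int ↦ ?Int
                  Y self-dual
          • ok:
            !Str ↦ ?Str
              !Int ↦ ?Int
                Y self-dual
      • err:
        &{stop,more} ↦ +{stop,more}  (offer→select)
          • stop:
            !Int ↦ ?Int
              &{data,stop,retry} ↦ +{data,stop,retry}  (offer→select)
                • data:
                  end self-dual
                • stop:
                  Y self-dual
                • retry:
                  end self-dual
          • more:
            ?Unit ↦ !Unit
              !Int ↦ ?Int
                Y self-dual

?Str.rec Y.&{ok: &{data: !Int.!Int.Y, more: +{stop: !Bool.Y, data: +{more: end, done: Y}, err: +{err: end, ack: end, ok: end}}, done: +{done: +{more: end, data: Y}, err: +{data: Y, more: end}}}, ack: &{err: !Int.?Str.end, more: +{data: &{ack: Y, err: Y}, more: ?Int.Y}, ok: ?Str.?Int.Y}, err: +{stop: ?Int.+{data: end, stop: Y, retry: end}, more: !Unit.?Int.Y}}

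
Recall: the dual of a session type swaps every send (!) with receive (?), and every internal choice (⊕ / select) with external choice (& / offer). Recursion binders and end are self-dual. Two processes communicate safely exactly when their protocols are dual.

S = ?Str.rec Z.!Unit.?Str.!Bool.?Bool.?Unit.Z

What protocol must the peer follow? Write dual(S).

!Str.rec Z.?Unit.!Str.?Bool.!Bool.!Unit.Z

?Str → !Str
  rec Z → rec Z  (binder kept)
    !Unit → ?Unit
      ?Str → !Str
        !Bool → ?Bool
          ?Bool → !Bool
            ?Unit → !Unit
              dual(Z) = Z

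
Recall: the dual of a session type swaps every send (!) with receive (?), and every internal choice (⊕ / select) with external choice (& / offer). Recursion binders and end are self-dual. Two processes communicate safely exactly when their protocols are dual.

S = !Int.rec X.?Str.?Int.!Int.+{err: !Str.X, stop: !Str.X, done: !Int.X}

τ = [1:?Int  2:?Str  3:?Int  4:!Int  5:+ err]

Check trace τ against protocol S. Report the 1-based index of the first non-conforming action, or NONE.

[1] got ?Int, protocol expects !Int  ✗

1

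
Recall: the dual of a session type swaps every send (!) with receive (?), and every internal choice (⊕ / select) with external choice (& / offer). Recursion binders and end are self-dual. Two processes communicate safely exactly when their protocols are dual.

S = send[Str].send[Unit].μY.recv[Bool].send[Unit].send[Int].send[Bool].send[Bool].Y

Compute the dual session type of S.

recv[Str].recv[Unit].μY.send[Bool].recv[Unit].recv[Int].recv[Bool].recv[Bool].Y

send[Str] → recv[Str]
  send[Unit] → recv[Unit]
    μY → μY  (binder kept)
      recv[Bool] → send[Bool]
        send[Unit] → recv[Unit]
          send[Int] → recv[Int]
            send[Bool] → recv[Bool]
              send[Bool] → recv[Bool]
                Y ↦ Y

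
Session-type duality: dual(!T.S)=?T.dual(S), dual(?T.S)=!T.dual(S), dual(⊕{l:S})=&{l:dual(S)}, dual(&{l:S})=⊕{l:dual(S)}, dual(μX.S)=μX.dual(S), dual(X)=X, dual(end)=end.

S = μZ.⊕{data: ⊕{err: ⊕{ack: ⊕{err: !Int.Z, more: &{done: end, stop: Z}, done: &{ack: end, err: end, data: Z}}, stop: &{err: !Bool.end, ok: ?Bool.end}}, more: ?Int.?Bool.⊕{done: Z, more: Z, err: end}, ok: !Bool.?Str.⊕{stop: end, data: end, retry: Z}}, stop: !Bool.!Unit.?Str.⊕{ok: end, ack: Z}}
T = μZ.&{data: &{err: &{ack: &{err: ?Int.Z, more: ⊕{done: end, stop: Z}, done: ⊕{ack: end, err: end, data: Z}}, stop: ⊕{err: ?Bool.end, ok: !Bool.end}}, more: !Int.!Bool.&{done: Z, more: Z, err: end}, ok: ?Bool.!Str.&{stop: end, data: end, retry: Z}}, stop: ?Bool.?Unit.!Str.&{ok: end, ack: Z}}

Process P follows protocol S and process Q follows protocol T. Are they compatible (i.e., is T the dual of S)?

μZ vs μZ  ok (binder kept)
  ⊕{data,stop} vs &{data,stop}  ok same labels
    [data]
      ⊕{err,more,ok} vs &{err,more,ok}  ok same labels
        [err]
          ⊕{ack,stop} vs &{ack,stop}  ok same labels
            [ack]
              ⊕{err,more,done} vs &{err,more,done}  ok same labels
                [err]
                  !Int vs ?Int  ok
                    Z vs Z  ok
                [more]
                  &{done,stop} vs ⊕{done,stop}  ok same labels
                    [done]
                      end vs end  ok
                    [stop]
                      Z vs Z  ok
                [done]
                  &{ack,err,data} vs ⊕{ack,err,data}  ok same labels
                    [ack]
                      end vs end  ok
                    [err]
                      end vs end  ok
                    [data]
                      Z vs Z  ok
            [stop]
              &{err,ok} vs ⊕{err,ok}  ok same labels
                [err]
                  !Bool vs ?Bool  ok
                    end vs end  ok
                [ok]
                  ?Bool vs !Bool  ok
                    end vs end  ok
        [more]
          ?Int vs !Int  ok
            ?Bool vs !Bool  ok
              ⊕{done,more,err} vs &{done,more,err}  ok same labels
                [done]
                  Z vs Z  ok
                [more]
                  Z vs Z  ok
                [err]
                  end vs end  ok
        [ok]
          !Bool vs ?Bool  ok
            ?Str vs !Str  ok
              ⊕{stop,data,retry} vs &{stop,data,retry}  ok same labels
                [stop]
                  end vs end  ok
                [data]
                  end vs end  ok
                [retry]
                  Z vs Z  ok
    [stop]
      !Bool vs ?Bool  ok
        !Unit vs ?Unit  ok
          ?Str vs !Str  ok
            ⊕{ok,ack} vs &{ok,ack}  ok same labels
              [ok]
                end vs end  ok
              [ack]
                Z vs Z  ok

YES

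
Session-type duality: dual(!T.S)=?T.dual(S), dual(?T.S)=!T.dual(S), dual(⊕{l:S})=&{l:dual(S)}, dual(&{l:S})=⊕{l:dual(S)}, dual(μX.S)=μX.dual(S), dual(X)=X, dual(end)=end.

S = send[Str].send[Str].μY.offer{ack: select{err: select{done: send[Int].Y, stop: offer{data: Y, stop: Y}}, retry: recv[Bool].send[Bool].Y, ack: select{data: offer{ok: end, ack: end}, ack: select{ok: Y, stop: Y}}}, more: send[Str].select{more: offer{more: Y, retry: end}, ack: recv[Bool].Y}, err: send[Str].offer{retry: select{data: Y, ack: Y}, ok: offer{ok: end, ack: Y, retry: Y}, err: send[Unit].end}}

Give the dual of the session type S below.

send[Str] → recv[Str]
  send[Str] → recv[Str]
    μY → μY  (μ self-dual)
      offer{ack,more,err} → select{ack,more,err}  (&→⊕)
        [ack]
          select{err,retry,ack} → offer{err,retry,ack}  (internal→external)
            [err]
              select{done,stop} → offer{done,stop}  (internal→external)
                [done]
                  send[Int] → recv[Int]
                    dual(Y) = Y
                [stop]
                  offer{data,stop} → select{data,stop}  (&→⊕)
                    [data]
                      dual(Y) = Y
                    [stop]
                      dual(Y) = Y
            [retry]
              recv[Bool] → send[Bool]
                send[Bool] → recv[Bool]
                  dual(Y) = Y
            [ack]
              select{data,ack} → offer{data,ack}  (internal→external)
                [data]
                  offer{ok,ack} → select{ok,ack}  (&→⊕)
                    [ok]
                      dual(end) = end
                    [ack]
                      dual(end) = end
                [ack]
                  select{ok,stop} → offer{ok,stop}  (internal→external)
                    [ok]
                      dual(Y) = Y
                    [stop]
                      dual(Y) = Y
        [more]
          send[Str] → recv[Str]
            select{more,ack} → offer{more,ack}  (internal→external)
              [more]
                offer{more,retry} → select{more,retry}  (&→⊕)
                  [more]
                    dual(Y) = Y
                  [retry]
                    dual(end) = end
              [ack]
                recv[Bool] → send[Bool]
                  dual(Y) = Y
        [err]
          send[Str] → recv[Str]
            offer{retry,ok,err} → select{retry,ok,err}  (&→⊕)
              [retry]
                select{data,ack} → offer{data,ack}  (internal→external)
                  [data]
                    dual(Y) = Y
                  [ack]
                    dual(Y) = Y
              [ok]
                offer{ok,ack,retry} → select{ok,ack,retry}  (&→⊕)
                  [ok]
                    dual(end) = end
                  [ack]
                    dual(Y) = Y
                  [retry]
                    dual(Y) = Y
              [err]
                send[Unit] → recv[Unit]
                  dual(end) = end

recv[Str].recv[Str].μY.select{ack: offer{err: offer{done: recv[Int].Y, stop: select{data: Y, stop: Y}}, retry: send[Bool].recv[Bool].Y, ack: offer{data: select{ok: end, ack: end}, ack: offer{ok: Y, stop: Y}}}, more: recv[Str].offer{more: select{more: Y, retry: end}, ack: send[Bool].Y}, err: recv[Str].select{retry: offer{data: Y, ack: Y}, ok: select{ok: end, ack: Y, retry: Y}, err: recv[Unit].end}}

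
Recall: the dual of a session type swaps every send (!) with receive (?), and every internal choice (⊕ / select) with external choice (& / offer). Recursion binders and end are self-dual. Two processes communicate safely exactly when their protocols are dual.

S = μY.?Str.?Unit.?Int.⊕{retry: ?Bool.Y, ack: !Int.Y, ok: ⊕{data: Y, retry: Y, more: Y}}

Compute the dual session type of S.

μY = μY  (rec unchanged)
  ?Str = !Str
    ?Unit = !Unit
      ?Int = !Int
        ⊕{retry,ack,ok} = &{retry,ack,ok}  (select→offer)
          • retry:
            ?Bool = !Bool
              Y self-dual
          • ack:
            !Int = ?Int
              Y self-dual
          • ok:
            ⊕{data,retry,more} = &{data,retry,more}  (select→offer)
              • data:
                Y self-dual
              • retry:
                Y self-dual
              • more:
                Y self-dual

μY.!Str.!Unit.!Int.&{retry: !Bool.Y, ack: ?Int.Y, ok: &{data: Y, retry: Y, more: Y}}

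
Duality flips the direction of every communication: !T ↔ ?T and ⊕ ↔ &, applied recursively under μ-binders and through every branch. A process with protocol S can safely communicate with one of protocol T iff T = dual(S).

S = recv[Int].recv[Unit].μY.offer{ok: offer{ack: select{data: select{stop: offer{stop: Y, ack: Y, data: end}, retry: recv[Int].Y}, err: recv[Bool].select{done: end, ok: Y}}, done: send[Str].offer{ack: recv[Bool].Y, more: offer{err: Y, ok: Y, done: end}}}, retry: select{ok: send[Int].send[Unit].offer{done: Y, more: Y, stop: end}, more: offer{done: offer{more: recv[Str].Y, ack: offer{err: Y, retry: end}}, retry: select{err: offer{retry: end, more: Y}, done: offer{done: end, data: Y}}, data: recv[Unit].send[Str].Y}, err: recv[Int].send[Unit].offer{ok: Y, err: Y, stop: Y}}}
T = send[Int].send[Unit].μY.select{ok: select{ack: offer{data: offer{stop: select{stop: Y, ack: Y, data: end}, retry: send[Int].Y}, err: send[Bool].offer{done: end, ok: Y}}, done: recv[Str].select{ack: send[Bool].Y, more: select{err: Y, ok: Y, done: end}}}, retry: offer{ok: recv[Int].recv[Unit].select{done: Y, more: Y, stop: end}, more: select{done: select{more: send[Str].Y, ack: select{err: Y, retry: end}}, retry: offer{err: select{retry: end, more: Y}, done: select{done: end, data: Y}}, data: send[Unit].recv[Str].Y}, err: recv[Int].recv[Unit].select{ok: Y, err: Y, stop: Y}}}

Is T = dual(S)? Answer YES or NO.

recv[Int] vs send[Int]  ✓
  recv[Unit] vs send[Unit]  ✓
    μY vs μY  ✓ (binder kept)
      offer{ok,retry} vs select{ok,retry}  ✓ labels match
        [ok]
          offer{ack,done} vs select{ack,done}  ✓ labels match
            [ack]
              select{data,err} vs offer{data,err}  ✓ labels match
                [data]
                  select{stop,retry} vs offer{stop,retry}  ✓ labels match
                    [stop]
                      offer{stop,ack,data} vs select{stop,ack,data}  ✓ labels match
                        [stop]
                          Y vs Y  ✓
                        [ack]
                          Y vs Y  ✓
                        [data]
                          end vs end  ✓
                    [retry]
                      recv[Int] vs send[Int]  ✓
                        Y vs Y  ✓
                [err]
                  recv[Bool] vs send[Bool]  ✓
                    select{done,ok} vs offer{done,ok}  ✓ labels match
                      [done]
                        end vs end  ✓
                      [ok]
                        Y vs Y  ✓
            [done]
              send[Str] vs recv[Str]  ✓
                offer{ack,more} vs select{ack,more}  ✓ labels match
                  [ack]
                    recv[Bool] vs send[Bool]  ✓
                      Y vs Y  ✓
                  [more]
                    offer{err,ok,done} vs select{err,ok,done}  ✓ labels match
                      [err]
                        Y vs Y  ✓
                      [ok]
                        Y vs Y  ✓
                      [done]
                        end vs end  ✓
        [retry]
          select{ok,more,err} vs offer{ok,more,err}  ✓ labels match
            [ok]
              send[Int] vs recv[Int]  ✓
                send[Unit] vs recv[Unit]  ✓
                  offer{done,more,stop} vs select{done,more,stop}  ✓ labels match
                    [done]
                      Y vs Y  ✓
                    [more]
                      Y vs Y  ✓
                    [stop]
                      end vs end  ✓
            [more]
              offer{done,retry,data} vs select{done,retry,data}  ✓ labels match
                [done]
                  offer{more,ack} vs select{more,ack}  ✓ labels match
                    [more]
                      recv[Str] vs send[Str]  ✓
                        Y vs Y  ✓
                    [ack]
                      offer{err,retry} vs select{err,retry}  ✓ labels match
                        [err]
                          Y vs Y  ✓
                        [retry]
                          end vs end  ✓
                [retry]
                  select{err,done} vs offer{err,done}  ✓ labels match
                    [err]
                      offer{retry,more} vs select{retry,more}  ✓ labels match
                        [retry]
                          end vs end  ✓
                        [more]
                          Y vs Y  ✓
                    [done]
                      offer{done,data} vs select{done,data}  ✓ labels match
                        [done]
                          end vs end  ✓
                        [data]
                          Y vs Y  ✓
                [data]
                  recv[Unit] vs send[Unit]  ✓
                    send[Str] vs recv[Str]  ✓
                      Y vs Y  ✓
            [err]
              recv[Int] vs recv[Int]  ✗ same direction on both sides — not dual

NO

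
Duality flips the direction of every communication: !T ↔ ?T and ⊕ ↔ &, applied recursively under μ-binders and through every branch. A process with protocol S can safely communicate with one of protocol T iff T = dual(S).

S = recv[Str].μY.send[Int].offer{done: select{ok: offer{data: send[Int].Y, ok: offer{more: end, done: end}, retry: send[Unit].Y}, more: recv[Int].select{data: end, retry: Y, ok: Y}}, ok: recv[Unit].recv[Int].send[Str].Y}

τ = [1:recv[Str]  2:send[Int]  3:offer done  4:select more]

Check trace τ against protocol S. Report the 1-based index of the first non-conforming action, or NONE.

NONE

[1] recv[Str]  match  residual = μY.…
[2] send[Int]  match  residual = offer{done: select{ok: offer{data: send[Int].μY.…, ok: offer{more: end, done: end}, retry: send[Unit].μY.…}, more: recv[Int].select{data: end, retry: μY.…, ok: μY.…}}, ok: recv[Unit].recv[Int].send[Str].μY.…}
[3] offer done  match  residual = select{ok: offer{data: send[Int].μY.…, ok: offer{more: end, done: end}, retry: send[Unit].μY.…}, more: recv[Int].select{data: end, retry: μY.…, ok: μY.…}}
[4] select more  match  residual = recv[Int].select{data: end, retry: μY.…, ok: μY.…}
all 4 steps conform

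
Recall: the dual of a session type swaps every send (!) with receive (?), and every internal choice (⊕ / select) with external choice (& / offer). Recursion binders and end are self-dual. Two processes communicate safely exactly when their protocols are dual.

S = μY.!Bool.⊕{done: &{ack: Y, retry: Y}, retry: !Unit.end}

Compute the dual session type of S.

μY.?Bool.&{done: ⊕{ack: Y, retry: Y}, retry: ?Unit.end}

μY → μY  (rec unchanged)
  !Bool → ?Bool
    ⊕{done,retry} → &{done,retry}  (select→offer)
      • done:
        &{ack,retry} → ⊕{ack,retry}  (offer→select)
          • ack:
            Y self-dual
          • retry:
            Y self-dual
      • retry:
        !Unit → ?Unit
          end self-dual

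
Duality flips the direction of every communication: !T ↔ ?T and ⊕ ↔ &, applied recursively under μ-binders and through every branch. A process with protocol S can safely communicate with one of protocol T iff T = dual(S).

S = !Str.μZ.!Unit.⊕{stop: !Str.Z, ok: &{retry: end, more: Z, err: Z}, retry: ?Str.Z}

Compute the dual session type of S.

?Str.μZ.?Unit.&{stop: ?Str.Z, ok: ⊕{retry: end, more: Z, err: Z}, retry: !Str.Z}

!Str = ?Str
  μZ = μZ  (μ self-dual)
    !Unit = ?Unit
      ⊕{stop,ok,retry} = &{stop,ok,retry}  (select→offer)
        case stop:
          !Str = ?Str
            dual(Z) = Z
        case ok:
          &{retry,more,err} = ⊕{retry,more,err}  (&→⊕)
            case retry:
              dual(end) = end
            case more:
              dual(Z) = Z
            case err:
              dual(Z) = Z
        case retry:
          ?Str = !Str
            dual(Z) = Z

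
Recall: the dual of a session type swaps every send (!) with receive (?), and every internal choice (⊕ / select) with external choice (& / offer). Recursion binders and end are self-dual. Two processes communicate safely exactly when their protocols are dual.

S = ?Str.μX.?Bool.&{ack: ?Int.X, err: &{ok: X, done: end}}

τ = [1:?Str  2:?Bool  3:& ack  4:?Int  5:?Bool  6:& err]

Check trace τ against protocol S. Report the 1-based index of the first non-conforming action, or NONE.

[1] ?Str  ✓  residual = μX.…
[2] ?Bool  ✓  residual = &{ack: ?Int.μX.…, err: &{ok: μX.…, done: end}}
[3] & ack  ✓  residual = ?Int.μX.…
[4] ?Int  ✓  residual = μX.…
[5] ?Bool  ✓  residual = &{ack: ?Int.μX.…, err: &{ok: μX.…, done: end}}
[6] & err  ✓  residual = &{ok: μX.…, done: end}
τ conforms to S (length 6)

NONE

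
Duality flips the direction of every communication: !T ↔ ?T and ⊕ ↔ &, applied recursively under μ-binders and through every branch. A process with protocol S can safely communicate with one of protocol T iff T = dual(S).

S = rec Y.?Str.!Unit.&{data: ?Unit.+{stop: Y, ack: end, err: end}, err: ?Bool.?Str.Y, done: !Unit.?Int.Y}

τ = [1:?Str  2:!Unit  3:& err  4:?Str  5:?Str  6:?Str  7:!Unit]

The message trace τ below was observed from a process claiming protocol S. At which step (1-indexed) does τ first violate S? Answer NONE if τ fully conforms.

4

step 1: ?Str  match  state: !Unit.&{data: ?Unit.+{stop: rec Y.…, ack: end, err: end}, err: ?Bool.?Str.rec Y.…, done: !Unit.?Int.rec Y.…}
step 2: !Unit  match  state: &{data: ?Unit.+{stop: rec Y.…, ack: end, err: end}, err: ?Bool.?Str.rec Y.…, done: !Unit.?Int.rec Y.…}
step 3: & err  match  state: ?Bool.?Str.rec Y.…
step 4: got ?Str, protocol expects ?Bool  ✗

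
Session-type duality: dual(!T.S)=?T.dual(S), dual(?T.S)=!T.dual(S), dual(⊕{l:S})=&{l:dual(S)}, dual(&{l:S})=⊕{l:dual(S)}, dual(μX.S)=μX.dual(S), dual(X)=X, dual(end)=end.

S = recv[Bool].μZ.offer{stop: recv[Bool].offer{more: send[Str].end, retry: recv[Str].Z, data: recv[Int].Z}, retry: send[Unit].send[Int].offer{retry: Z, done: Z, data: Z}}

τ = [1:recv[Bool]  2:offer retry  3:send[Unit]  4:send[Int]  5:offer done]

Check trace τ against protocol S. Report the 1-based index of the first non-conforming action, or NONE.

NONE

@1 recv[Bool]  ok  now at μZ.…
@2 offer retry  ok  now at send[Unit].send[Int].offer{retry: μZ.…, done: μZ.…, data: μZ.…}
@3 send[Unit]  ok  now at send[Int].offer{retry: μZ.…, done: μZ.…, data: μZ.…}
@4 send[Int]  ok  now at offer{retry: μZ.…, done: μZ.…, data: μZ.…}
@5 offer done  ok  now at μZ.…
all 5 steps conform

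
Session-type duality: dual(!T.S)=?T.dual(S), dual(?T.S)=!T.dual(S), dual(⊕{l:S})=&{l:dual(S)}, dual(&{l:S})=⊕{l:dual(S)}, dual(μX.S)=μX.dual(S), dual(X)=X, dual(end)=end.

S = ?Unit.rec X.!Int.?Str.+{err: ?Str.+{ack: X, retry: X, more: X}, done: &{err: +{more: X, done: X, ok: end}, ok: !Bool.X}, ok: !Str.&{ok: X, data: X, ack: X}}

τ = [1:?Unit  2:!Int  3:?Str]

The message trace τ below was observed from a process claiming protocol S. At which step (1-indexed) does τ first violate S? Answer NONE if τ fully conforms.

NONE

[1] ?Unit  ok  now at rec X.…
[2] !Int  ok  now at ?Str.+{err: ?Str.+{ack: rec X.…, retry: rec X.…, more: rec X.…}, done: &{err: +{more: rec X.…, done: rec X.…, ok: end}, ok: !Bool.rec X.…}, ok: !Str.&{ok: rec X.…, data: rec X.…, ack: rec X.…}}
[3] ?Str  ok  now at +{err: ?Str.+{ack: rec X.…, retry: rec X.…, more: rec X.…}, done: &{err: +{more: rec X.…, done: rec X.…, ok: end}, ok: !Bool.rec X.…}, ok: !Str.&{ok: rec X.…, data: rec X.…, ack: rec X.…}}
trace exhausted — no violation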